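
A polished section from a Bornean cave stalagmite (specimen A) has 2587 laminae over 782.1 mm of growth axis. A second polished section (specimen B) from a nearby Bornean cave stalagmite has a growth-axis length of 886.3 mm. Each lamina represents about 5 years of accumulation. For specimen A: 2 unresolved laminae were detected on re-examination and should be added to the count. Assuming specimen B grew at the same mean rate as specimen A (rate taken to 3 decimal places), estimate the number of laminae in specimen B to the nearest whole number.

Specimen A: correcting the raw count gives 2587 + 2 = 2589 true laminae.
Specimen A: at 5 years per lamina, 2589 × 5 = 12945 years.
A: Extension rate ≈ 782.1 / 12945 = 0.060 mm/yr.
For B, 886.3 / 0.060 = 14771.67 years; at 5 years per lamina that is 14771.67 / 5 ≈ 2954 laminae.

2954 laminae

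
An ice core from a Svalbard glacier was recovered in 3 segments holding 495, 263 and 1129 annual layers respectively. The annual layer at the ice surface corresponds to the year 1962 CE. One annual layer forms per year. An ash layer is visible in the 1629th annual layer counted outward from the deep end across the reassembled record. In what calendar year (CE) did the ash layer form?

1704 CE

Total annual layers = 495 + 263 + 1129 = 1887.
1887 − 1629 = 258 annual layers lie beyond the ash layer toward the ice surface.
1962 − 258 = 1704 CE.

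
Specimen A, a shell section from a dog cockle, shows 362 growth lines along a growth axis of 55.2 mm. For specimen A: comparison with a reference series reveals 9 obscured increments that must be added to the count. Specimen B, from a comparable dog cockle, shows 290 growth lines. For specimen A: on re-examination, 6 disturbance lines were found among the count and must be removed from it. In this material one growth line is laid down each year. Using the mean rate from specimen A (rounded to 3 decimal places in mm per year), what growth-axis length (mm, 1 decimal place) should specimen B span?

Specimen A: correcting the raw count gives 362 − 6 + 9 = 365 true growth lines.
A: 55.2 mm over 365 years gives 55.2 / 365 ≈ 0.151 mm per year.
Length of B = 0.151 × 290 = 43.8 mm.

43.8 mm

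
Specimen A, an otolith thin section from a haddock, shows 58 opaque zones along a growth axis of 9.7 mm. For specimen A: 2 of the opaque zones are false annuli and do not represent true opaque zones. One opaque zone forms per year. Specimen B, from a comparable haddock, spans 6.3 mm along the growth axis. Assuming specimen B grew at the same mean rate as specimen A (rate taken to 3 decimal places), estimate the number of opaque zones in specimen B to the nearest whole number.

36 opaque zones

Specimen A: after corrections the count is 58 − 2 = 56 opaque zones.
A: Mean rate = 9.7 mm / 56 years ≈ 0.173 mm per year.
For B, 6.3 / 0.173 = 36.42 years ≈ 36 opaque zones.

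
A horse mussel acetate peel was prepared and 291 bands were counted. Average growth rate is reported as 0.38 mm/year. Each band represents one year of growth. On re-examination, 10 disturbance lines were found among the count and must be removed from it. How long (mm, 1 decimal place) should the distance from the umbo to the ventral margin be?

True band count = 291 − 10 = 281.
281 years at 0.38 mm/year gives 0.38 × 281 = 106.8 mm.

106.8 mm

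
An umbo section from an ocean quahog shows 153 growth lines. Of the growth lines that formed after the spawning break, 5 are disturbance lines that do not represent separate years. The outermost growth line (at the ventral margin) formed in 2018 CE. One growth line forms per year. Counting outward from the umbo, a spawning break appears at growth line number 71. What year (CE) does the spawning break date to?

Between growth line 71 and the ventral margin there are 153 − 71 = 82 growth lines.
Removing the 5 false growth lines leaves 82 − 5 = 77 true growth lines beyond the spawning break.
Counting back 77 years from 2018 CE places the spawning break in 2018 − 77 = 1941 CE.

1941 CE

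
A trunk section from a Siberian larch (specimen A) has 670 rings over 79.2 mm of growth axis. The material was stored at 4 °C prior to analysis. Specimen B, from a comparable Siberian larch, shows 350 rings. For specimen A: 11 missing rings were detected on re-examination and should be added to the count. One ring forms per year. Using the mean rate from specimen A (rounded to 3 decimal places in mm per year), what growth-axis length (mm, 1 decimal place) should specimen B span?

Specimen A: correcting the raw count gives 670 + 11 = 681 true rings.
A: 79.2 mm over 681 years gives 79.2 / 681 ≈ 0.116 mm/yr.
For B, 0.116 mm/year × 350 years = 40.6 mm.

40.6 mm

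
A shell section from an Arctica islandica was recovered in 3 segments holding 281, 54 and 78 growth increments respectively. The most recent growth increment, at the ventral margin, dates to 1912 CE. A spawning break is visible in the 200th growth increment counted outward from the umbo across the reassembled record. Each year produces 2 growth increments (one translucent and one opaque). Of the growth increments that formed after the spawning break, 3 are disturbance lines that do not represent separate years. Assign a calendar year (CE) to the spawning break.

1807 CE

Total growth increments = 281 + 54 + 78 = 413.
The spawning break sits at growth increment 200 from the umbo, so 413 − 200 = 213 growth increments formed after it.
213 − 3 false = 210 true growth increments after the spawning break.
210 growth increments at 2 per year is 210 / 2 = 105 years.
The growth increment at the ventral margin is 1912 CE, so the spawning break dates to 1912 − 105 = 1807 CE.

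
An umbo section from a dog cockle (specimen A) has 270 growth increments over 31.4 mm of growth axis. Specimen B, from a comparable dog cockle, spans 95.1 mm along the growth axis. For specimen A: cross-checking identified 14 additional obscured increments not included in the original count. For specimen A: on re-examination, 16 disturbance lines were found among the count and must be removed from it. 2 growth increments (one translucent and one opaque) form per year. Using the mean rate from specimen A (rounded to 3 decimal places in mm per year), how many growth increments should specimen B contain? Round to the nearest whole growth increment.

813 growth increments

Specimen A: correcting the raw count gives 270 − 16 + 14 = 268 true growth increments.
Specimen A: dividing by 2 growth increments per year: 268 / 2 = 134 years.
A: 31.4 mm over 134 years gives 31.4 / 134 ≈ 0.234 mm per year.
Specimen B: 95.1 mm / 0.234 mm per year = 406.41 years; at 2 growth increments per year that is 406.41 × 2 ≈ 813 growth increments.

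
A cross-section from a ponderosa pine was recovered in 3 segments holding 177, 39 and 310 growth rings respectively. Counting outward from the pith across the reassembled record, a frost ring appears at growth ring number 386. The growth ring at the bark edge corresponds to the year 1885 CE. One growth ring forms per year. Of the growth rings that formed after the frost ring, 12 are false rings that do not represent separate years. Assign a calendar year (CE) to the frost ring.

Total growth rings = 177 + 39 + 310 = 526.
Between growth ring 386 and the bark edge there are 526 − 386 = 140 growth rings.
Excluding 12 false growth rings: 140 − 12 = 128.
The growth ring at the bark edge is 1885 CE, so the frost ring dates to 1885 − 128 = 1757 CE.

1757 CE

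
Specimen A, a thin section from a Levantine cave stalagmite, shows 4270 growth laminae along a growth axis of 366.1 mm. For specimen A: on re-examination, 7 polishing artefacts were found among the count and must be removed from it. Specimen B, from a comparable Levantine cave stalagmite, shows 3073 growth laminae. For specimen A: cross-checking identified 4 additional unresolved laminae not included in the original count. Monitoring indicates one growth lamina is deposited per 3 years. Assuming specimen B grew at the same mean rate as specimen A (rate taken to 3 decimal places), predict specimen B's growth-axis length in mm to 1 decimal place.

267.4 mm

Specimen A: correcting the raw count gives 4270 − 7 + 4 = 4267 true growth laminae.
Specimen A: multiplying by 3 years per growth lamina: 4267 × 3 = 12801 years.
A: 366.1 mm over 12801 years gives 366.1 / 12801 ≈ 0.029 mm per year.
Specimen B: at 3 years per growth lamina, 3073 × 3 = 9219 years. B's length ≈ 0.029 × 9219 = 267.4 mm.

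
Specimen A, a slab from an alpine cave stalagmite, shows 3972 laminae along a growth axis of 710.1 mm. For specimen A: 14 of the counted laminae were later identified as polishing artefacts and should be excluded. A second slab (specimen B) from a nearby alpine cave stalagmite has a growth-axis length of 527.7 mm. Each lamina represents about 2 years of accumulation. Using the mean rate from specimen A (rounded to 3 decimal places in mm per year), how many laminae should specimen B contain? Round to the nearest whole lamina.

2932 laminae

Specimen A: correcting the raw count gives 3972 − 14 = 3958 true laminae.
Specimen A: multiplying by 2 years per lamina: 3958 × 2 = 7916 years.
A: Extension rate ≈ 710.1 / 7916 = 0.090 mm/year.
B spans 527.7 / 0.090 = 5863.33 years; at 2 years per lamina that is 5863.33 / 2 ≈ 2932 laminae.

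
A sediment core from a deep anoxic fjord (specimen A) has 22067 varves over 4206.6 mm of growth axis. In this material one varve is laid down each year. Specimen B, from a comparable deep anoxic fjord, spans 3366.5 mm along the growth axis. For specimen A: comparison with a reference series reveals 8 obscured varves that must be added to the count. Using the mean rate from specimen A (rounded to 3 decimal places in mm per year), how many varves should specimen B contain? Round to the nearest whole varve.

Specimen A: true varve count = 22067 + 8 = 22075.
A: Mean rate = 4206.6 mm / 22075 years ≈ 0.191 mm/year.
B spans 3366.5 / 0.191 = 17625.65 years ≈ 17626 varves.

17626 varves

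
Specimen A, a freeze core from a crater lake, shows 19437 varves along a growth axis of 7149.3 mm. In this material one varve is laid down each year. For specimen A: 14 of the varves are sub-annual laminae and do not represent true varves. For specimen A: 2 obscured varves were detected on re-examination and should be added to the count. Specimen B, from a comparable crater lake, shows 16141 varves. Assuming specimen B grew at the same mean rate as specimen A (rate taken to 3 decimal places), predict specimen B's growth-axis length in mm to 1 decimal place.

Specimen A: after corrections the count is 19437 − 14 + 2 = 19425 varves.
A: Mean rate = 7149.3 mm / 19425 years ≈ 0.368 mm/year.
For B, 0.368 mm/year × 16141 years = 5939.9 mm.

5939.9 mm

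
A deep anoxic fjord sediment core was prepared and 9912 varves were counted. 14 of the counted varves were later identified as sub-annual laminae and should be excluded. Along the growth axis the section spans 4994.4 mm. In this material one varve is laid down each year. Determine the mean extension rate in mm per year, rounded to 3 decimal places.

Adjusted count: 9912 − 14 = 9898 varves.
4994.4 mm over 9898 years gives 4994.4 / 9898 ≈ 0.505 mm per year.

0.505 mm per year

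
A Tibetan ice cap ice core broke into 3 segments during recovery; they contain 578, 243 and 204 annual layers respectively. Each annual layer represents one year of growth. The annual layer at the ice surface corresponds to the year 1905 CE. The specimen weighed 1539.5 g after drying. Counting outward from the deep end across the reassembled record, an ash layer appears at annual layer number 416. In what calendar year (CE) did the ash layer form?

Total annual layers = 578 + 243 + 204 = 1025.
Between annual layer 416 and the ice surface there are 1025 − 416 = 609 annual layers.
The annual layer at the ice surface is 1905 CE, so the ash layer dates to 1905 − 609 = 1296 CE.

1296 CE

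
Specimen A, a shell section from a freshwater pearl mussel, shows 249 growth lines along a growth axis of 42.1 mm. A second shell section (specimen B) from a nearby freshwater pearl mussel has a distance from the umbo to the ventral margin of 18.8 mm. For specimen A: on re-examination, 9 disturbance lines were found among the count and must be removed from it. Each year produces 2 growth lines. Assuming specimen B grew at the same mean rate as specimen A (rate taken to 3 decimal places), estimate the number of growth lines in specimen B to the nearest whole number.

Specimen A: adjusted count: 249 − 9 = 240 growth lines.
Specimen A: with 2 growth lines per year, 240 / 2 = 120 years.
A: Mean rate = 42.1 mm / 120 years ≈ 0.351 mm per year.
B spans 18.8 / 0.351 = 53.56 years; at 2 growth lines per year that is 53.56 × 2 ≈ 107 growth lines.

107 growth lines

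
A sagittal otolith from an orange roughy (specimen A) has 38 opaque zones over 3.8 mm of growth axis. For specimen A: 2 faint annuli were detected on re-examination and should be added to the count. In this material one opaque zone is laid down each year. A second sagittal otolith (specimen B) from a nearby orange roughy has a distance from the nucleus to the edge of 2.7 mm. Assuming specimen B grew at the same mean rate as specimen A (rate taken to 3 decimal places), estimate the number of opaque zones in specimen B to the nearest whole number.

28 opaque zones

Specimen A: correcting the raw count gives 38 + 2 = 40 true opaque zones.
A: 3.8 mm over 40 years gives 3.8 / 40 ≈ 0.095 mm/year.
B spans 2.7 / 0.095 = 28.42 years ≈ 28 opaque zones.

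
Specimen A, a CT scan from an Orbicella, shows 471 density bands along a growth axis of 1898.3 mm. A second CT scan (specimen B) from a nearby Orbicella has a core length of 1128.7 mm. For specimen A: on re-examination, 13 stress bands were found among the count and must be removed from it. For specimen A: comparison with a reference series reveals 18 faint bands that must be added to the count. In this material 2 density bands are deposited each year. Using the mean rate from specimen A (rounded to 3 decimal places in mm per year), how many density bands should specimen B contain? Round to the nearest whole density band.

283 density bands

Specimen A: adjusted count: 471 − 13 + 18 = 476 density bands.
Specimen A: dividing by 2 density bands per year: 476 / 2 = 238 years.
A: Mean rate = 1898.3 mm / 238 years ≈ 7.976 mm per year.
B spans 1128.7 / 7.976 = 141.51 years; at 2 density bands per year that is 141.51 × 2 ≈ 283 density bands.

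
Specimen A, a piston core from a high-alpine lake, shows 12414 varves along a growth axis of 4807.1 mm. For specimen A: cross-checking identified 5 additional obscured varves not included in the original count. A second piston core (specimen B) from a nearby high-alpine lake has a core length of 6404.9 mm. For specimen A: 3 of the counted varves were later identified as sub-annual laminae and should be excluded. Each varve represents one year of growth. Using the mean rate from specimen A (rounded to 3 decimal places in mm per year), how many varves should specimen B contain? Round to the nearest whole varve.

Specimen A: true varve count = 12414 − 3 + 5 = 12416.
A: Extension rate ≈ 4807.1 / 12416 = 0.387 mm/yr.
For B, 6404.9 / 0.387 = 16550.13 years ≈ 16550 varves.

16550 varves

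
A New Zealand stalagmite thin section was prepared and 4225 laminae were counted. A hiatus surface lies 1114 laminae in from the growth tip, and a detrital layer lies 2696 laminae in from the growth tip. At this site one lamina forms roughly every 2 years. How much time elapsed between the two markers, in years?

3164 years

2696 − 1114 = 1582 laminae lie between the two events.
Multiplying by 2 years per lamina: 1582 × 2 = 3164 years.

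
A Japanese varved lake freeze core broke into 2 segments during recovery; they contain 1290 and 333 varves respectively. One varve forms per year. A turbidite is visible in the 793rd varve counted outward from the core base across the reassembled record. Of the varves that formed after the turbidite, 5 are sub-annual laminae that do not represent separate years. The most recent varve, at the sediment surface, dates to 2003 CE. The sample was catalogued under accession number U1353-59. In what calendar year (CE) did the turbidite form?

Total varves = 1290 + 333 = 1623.
Between varve 793 and the sediment surface there are 1623 − 793 = 830 varves.
Excluding 5 false varves: 830 − 5 = 825.
The varve at the sediment surface is 2003 CE, so the turbidite dates to 2003 − 825 = 1178 CE.

1178 CE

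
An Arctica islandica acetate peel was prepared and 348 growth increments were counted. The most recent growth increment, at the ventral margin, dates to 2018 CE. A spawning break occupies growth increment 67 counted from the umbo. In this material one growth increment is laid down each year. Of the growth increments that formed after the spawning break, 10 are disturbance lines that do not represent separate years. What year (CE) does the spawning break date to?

348 − 67 = 281 growth increments lie beyond the spawning break toward the ventral margin.
Removing the 10 false growth increments leaves 281 − 10 = 271 true growth increments beyond the spawning break.
Counting back 271 years from 2018 CE places the spawning break in 2018 − 271 = 1747 CE.

1747 CE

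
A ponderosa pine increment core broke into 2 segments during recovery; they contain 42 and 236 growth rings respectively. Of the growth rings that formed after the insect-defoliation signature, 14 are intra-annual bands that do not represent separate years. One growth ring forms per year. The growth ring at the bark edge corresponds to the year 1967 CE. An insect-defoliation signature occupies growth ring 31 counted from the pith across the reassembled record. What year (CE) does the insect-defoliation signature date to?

1734 CE

Total growth rings = 42 + 236 = 278.
Between growth ring 31 and the bark edge there are 278 − 31 = 247 growth rings.
247 − 14 false = 233 true growth rings after the insect-defoliation signature.
1967 − 233 = 1734 CE.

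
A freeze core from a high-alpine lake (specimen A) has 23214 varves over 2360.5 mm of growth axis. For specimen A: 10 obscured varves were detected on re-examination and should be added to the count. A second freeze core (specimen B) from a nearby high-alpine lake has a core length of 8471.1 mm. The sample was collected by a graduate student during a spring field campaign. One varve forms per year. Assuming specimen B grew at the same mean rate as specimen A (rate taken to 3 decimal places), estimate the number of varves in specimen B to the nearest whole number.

83050 varves

Specimen A: correcting the raw count gives 23214 + 10 = 23224 true varves.
A: Mean rate = 2360.5 mm / 23224 years ≈ 0.102 mm per year.
B spans 8471.1 / 0.102 = 83050.00 years ≈ 83050 varves.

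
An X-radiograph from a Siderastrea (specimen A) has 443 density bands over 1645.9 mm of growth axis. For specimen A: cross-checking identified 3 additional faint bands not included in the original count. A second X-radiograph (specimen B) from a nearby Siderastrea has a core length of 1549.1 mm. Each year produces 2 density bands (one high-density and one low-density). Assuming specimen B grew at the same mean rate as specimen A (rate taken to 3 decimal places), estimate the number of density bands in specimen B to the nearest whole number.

Specimen A: adjusted count: 443 + 3 = 446 density bands.
Specimen A: with 2 density bands per year, 446 / 2 = 223 years.
A: 1645.9 mm over 223 years gives 1645.9 / 223 ≈ 7.381 mm/yr.
B spans 1549.1 / 7.381 = 209.88 years; at 2 density bands per year that is 209.88 × 2 ≈ 420 density bands.

420 density bands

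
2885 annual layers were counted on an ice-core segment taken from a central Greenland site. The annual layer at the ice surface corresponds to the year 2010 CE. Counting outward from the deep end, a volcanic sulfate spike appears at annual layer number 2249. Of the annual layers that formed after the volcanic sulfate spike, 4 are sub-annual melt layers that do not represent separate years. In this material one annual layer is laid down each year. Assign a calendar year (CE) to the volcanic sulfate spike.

1378 CE

The volcanic sulfate spike sits at annual layer 2249 from the deep end, so 2885 − 2249 = 636 annual layers formed after it.
Excluding 4 false annual layers: 636 − 4 = 632.
Counting back 632 years from 2010 CE places the volcanic sulfate spike in 2010 − 632 = 1378 CE.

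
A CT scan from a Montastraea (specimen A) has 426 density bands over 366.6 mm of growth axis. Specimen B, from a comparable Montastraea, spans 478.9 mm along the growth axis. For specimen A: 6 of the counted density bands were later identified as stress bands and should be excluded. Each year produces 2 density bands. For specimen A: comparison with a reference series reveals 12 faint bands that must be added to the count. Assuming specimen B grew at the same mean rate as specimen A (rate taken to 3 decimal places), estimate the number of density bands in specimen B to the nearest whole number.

Specimen A: correcting the raw count gives 426 − 6 + 12 = 432 true density bands.
Specimen A: with 2 density bands per year, 432 / 2 = 216 years.
A: 366.6 mm over 216 years gives 366.6 / 216 ≈ 1.697 mm per year.
Specimen B: 478.9 mm / 1.697 mm per year = 282.20 years; at 2 density bands per year that is 282.20 × 2 ≈ 564 density bands.

564 density bands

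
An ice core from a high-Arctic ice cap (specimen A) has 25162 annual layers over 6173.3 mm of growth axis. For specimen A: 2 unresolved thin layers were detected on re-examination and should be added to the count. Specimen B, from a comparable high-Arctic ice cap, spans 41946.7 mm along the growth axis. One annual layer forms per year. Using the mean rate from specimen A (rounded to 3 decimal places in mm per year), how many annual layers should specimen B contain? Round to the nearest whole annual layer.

171211 annual layers

Specimen A: correcting the raw count gives 25162 + 2 = 25164 true annual layers.
A: Extension rate ≈ 6173.3 / 25164 = 0.245 mm per year.
B spans 41946.7 / 0.245 = 171211.02 years ≈ 171211 annual layers.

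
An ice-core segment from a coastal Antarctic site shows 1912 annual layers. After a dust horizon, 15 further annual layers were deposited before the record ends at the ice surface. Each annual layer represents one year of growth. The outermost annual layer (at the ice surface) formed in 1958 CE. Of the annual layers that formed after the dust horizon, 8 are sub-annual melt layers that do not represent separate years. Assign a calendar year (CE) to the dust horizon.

1951 CE

There are 15 annual layers younger than the dust horizon.
15 − 8 false = 7 true annual layers after the dust horizon.
1958 − 7 = 1951 CE.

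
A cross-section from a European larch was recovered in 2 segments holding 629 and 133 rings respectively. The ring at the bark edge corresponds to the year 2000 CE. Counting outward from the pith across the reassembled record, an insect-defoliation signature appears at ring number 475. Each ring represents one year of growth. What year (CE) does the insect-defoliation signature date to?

Total rings = 629 + 133 = 762.
Between ring 475 and the bark edge there are 762 − 475 = 287 rings.
Counting back 287 years from 2000 CE places the insect-defoliation signature in 2000 − 287 = 1713 CE.

1713 CE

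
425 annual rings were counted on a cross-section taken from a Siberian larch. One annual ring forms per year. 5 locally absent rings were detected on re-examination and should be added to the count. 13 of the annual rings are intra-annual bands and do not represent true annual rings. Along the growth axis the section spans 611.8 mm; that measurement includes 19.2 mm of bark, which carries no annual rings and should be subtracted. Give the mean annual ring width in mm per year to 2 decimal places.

1.42 mm per year

True annual ring count = 425 − 13 + 5 = 417.
The growth record spans 611.8 − 19.2 = 592.6 mm.
592.6 mm over 417 years gives 592.6 / 417 ≈ 1.42 mm per year.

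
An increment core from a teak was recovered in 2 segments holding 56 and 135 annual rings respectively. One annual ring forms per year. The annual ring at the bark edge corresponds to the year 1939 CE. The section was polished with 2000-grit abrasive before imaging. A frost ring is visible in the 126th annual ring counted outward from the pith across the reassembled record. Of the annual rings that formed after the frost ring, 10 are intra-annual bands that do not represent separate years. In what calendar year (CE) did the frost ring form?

1884 CE

Total annual rings = 56 + 135 = 191.
Between annual ring 126 and the bark edge there are 191 − 126 = 65 annual rings.
Excluding 10 false annual rings: 65 − 10 = 55.
Counting back 55 years from 1939 CE places the frost ring in 1939 − 55 = 1884 CE.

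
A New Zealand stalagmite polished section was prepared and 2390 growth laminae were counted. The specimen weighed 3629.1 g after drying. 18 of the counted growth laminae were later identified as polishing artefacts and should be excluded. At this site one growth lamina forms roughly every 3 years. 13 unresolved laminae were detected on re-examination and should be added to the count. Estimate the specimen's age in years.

7155 years

Correcting the raw count gives 2390 − 18 + 13 = 2385 true growth laminae.
At 3 years per growth lamina, 2385 × 3 = 7155 years.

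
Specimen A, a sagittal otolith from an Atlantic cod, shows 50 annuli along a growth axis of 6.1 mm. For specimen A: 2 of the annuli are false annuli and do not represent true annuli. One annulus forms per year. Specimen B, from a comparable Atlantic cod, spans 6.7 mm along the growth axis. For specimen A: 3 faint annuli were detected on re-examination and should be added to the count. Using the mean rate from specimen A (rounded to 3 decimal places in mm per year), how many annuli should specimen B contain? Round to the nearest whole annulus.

56 annuli

Specimen A: after corrections the count is 50 − 2 + 3 = 51 annuli.
A: 6.1 mm over 51 years gives 6.1 / 51 ≈ 0.120 mm/yr.
B spans 6.7 / 0.120 = 55.83 years ≈ 56 annuli.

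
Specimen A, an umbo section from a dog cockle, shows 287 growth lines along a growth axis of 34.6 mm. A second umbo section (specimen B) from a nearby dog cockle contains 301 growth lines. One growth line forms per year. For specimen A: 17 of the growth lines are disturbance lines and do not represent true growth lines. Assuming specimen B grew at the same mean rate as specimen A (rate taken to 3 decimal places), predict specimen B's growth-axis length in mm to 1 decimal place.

Specimen A: correcting the raw count gives 287 − 17 = 270 true growth lines.
A: Mean rate = 34.6 mm / 270 years ≈ 0.128 mm/yr.
Length of B = 0.128 × 301 = 38.5 mm.

38.5 mm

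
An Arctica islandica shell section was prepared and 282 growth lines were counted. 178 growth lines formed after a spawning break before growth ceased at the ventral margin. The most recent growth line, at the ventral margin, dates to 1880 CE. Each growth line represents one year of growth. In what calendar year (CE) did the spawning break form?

1702 CE

178 growth lines formed after the spawning break.
The growth line at the ventral margin is 1880 CE, so the spawning break dates to 1880 − 178 = 1702 CE.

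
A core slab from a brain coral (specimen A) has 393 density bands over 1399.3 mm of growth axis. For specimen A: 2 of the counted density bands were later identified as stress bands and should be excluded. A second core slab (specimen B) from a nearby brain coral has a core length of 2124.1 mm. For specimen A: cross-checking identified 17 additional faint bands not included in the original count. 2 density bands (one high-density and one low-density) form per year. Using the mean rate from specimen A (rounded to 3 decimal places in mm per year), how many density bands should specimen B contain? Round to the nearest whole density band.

Specimen A: correcting the raw count gives 393 − 2 + 17 = 408 true density bands.
Specimen A: 408 density bands at 2 per year is 408 / 2 = 204 years.
A: Mean rate = 1399.3 mm / 204 years ≈ 6.859 mm per year.
Specimen B: 2124.1 mm / 6.859 mm per year = 309.68 years; at 2 density bands per year that is 309.68 × 2 ≈ 619 density bands.

619 density bands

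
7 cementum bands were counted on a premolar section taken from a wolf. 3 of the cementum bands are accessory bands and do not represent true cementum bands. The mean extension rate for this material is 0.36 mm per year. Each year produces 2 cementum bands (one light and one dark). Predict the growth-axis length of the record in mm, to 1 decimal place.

0.7 mm

After corrections the count is 7 − 3 = 4 cementum bands.
4 cementum bands at 2 per year is 4 / 2 = 2 years.
Length ≈ 0.36 × 2 = 0.7 mm.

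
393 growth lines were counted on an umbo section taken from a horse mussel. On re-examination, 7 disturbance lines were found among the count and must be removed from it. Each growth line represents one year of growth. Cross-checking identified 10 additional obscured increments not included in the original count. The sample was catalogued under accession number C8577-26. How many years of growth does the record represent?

396 yr

Adjusted count: 393 − 7 + 10 = 396 growth lines.
One growth line per year makes the duration 396 years.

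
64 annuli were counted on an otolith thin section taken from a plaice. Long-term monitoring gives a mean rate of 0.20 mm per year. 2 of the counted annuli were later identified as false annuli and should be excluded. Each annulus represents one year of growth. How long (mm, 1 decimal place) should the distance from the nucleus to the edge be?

Adjusted count: 64 − 2 = 62 annuli.
62 years at 0.20 mm/year gives 0.20 × 62 = 12.4 mm.

12.4 mm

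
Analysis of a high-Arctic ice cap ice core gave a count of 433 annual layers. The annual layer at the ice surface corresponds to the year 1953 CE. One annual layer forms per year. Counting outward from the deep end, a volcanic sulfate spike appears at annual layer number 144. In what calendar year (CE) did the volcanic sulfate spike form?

1664 CE

433 − 144 = 289 annual layers lie beyond the volcanic sulfate spike toward the ice surface.
Counting back 289 years from 1953 CE places the volcanic sulfate spike in 1953 − 289 = 1664 CE.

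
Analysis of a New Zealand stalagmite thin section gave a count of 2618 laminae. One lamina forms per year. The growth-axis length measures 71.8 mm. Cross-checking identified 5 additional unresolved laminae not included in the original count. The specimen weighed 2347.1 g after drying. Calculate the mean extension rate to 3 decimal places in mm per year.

0.027 mm per year

True lamina count = 2618 + 5 = 2623.
Mean rate = 71.8 mm / 2623 years ≈ 0.027 mm per year.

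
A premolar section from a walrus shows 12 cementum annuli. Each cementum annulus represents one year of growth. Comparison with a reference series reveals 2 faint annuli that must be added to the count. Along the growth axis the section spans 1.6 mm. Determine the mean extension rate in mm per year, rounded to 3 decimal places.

0.114 mm per year

Correcting the raw count gives 12 + 2 = 14 true cementum annuli.
Extension rate ≈ 1.6 / 14 = 0.114 mm per year.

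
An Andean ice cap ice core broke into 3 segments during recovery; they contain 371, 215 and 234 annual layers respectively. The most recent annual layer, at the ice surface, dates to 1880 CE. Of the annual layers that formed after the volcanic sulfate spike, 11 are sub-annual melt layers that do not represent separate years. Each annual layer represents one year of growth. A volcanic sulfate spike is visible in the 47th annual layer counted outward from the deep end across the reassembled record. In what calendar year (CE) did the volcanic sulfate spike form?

Total annual layers = 371 + 215 + 234 = 820.
The volcanic sulfate spike sits at annual layer 47 from the deep end, so 820 − 47 = 773 annual layers formed after it.
Excluding 11 false annual layers: 773 − 11 = 762.
1880 − 762 = 1118 CE.

1118 CE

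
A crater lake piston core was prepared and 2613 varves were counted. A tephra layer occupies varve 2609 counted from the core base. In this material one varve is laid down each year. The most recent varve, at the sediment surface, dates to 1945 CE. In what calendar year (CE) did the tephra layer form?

1941 CE

2613 − 2609 = 4 varves lie beyond the tephra layer toward the sediment surface.
The varve at the sediment surface is 1945 CE, so the tephra layer dates to 1945 − 4 = 1941 CE.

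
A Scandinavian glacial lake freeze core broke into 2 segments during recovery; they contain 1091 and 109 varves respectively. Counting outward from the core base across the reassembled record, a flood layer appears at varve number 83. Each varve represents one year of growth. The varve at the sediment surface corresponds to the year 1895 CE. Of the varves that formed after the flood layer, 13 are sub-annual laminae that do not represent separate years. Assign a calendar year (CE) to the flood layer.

Total varves = 1091 + 109 = 1200.
1200 − 83 = 1117 varves lie beyond the flood layer toward the sediment surface.
1117 − 13 false = 1104 true varves after the flood layer.
The varve at the sediment surface is 1895 CE, so the flood layer dates to 1895 − 1104 = 791 CE.

791 CE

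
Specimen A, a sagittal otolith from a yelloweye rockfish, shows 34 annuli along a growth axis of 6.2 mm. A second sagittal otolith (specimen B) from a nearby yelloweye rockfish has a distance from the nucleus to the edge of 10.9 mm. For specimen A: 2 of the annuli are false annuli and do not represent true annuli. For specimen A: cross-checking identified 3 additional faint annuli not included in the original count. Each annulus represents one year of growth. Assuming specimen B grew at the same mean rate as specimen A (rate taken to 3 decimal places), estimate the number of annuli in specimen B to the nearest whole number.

62 annuli

Specimen A: adjusted count: 34 − 2 + 3 = 35 annuli.
A: Mean rate = 6.2 mm / 35 years ≈ 0.177 mm/year.
Specimen B: 10.9 mm / 0.177 mm per year = 61.58 years ≈ 62 annuli.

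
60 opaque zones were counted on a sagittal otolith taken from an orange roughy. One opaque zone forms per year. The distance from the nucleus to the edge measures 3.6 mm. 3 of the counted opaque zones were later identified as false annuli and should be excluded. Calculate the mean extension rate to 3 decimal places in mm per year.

Correcting the raw count gives 60 − 3 = 57 true opaque zones.
Mean rate = 3.6 mm / 57 years ≈ 0.063 mm per year.

0.063 mm per year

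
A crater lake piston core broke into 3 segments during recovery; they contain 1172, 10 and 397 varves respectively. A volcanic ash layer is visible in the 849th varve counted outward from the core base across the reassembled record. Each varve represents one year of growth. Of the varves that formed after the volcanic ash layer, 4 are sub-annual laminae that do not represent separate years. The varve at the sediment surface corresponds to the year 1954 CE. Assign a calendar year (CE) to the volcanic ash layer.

Total varves = 1172 + 10 + 397 = 1579.
1579 − 849 = 730 varves lie beyond the volcanic ash layer toward the sediment surface.
730 − 4 false = 726 true varves after the volcanic ash layer.
Counting back 726 years from 1954 CE places the volcanic ash layer in 1954 − 726 = 1228 CE.

1228 CE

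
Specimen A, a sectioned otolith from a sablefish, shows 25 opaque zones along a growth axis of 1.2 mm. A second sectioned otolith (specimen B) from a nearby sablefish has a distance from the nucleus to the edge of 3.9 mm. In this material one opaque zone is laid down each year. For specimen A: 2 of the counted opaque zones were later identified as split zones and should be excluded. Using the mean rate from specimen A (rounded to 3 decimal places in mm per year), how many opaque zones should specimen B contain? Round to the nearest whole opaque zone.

Specimen A: true opaque zone count = 25 − 2 = 23.
A: 1.2 mm over 23 years gives 1.2 / 23 ≈ 0.052 mm/year.
Specimen B: 3.9 mm / 0.052 mm per year = 75.00 years ≈ 75 opaque zones.

75 opaque zones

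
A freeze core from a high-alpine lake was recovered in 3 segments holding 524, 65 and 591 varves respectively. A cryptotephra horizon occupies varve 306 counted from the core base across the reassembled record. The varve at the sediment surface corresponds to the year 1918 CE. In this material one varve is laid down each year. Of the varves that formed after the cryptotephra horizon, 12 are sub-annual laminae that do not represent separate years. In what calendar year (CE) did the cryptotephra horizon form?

1056 CE

Total varves = 524 + 65 + 591 = 1180.
1180 − 306 = 874 varves lie beyond the cryptotephra horizon toward the sediment surface.
Removing the 12 false varves leaves 874 − 12 = 862 true varves beyond the cryptotephra horizon.
Counting back 862 years from 1918 CE places the cryptotephra horizon in 1918 − 862 = 1056 CE.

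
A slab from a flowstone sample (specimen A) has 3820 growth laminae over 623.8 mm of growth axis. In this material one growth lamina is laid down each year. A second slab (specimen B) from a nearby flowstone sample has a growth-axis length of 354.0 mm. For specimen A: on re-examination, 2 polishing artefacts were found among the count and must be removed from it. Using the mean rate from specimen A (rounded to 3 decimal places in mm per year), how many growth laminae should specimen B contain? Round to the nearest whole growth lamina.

2172 growth laminae

Specimen A: true growth lamina count = 3820 − 2 = 3818.
A: Extension rate ≈ 623.8 / 3818 = 0.163 mm per year.
B spans 354.0 / 0.163 = 2171.78 years ≈ 2172 growth laminae.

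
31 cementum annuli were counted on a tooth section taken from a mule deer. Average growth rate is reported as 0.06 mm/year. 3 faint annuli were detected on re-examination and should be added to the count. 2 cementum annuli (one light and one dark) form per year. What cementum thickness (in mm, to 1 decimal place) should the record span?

Adjusted count: 31 + 3 = 34 cementum annuli.
34 cementum annuli at 2 per year is 34 / 2 = 17 years.
Predicted length = 0.06 mm/year × 17 years = 1.0 mm.

1.0 mm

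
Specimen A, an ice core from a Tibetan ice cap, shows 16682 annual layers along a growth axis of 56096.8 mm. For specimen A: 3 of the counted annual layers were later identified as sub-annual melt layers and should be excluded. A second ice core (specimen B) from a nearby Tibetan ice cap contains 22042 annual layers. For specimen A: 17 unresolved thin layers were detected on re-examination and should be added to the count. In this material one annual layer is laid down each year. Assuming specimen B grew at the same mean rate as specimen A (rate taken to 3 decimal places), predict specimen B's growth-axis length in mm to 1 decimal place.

Specimen A: adjusted count: 16682 − 3 + 17 = 16696 annual layers.
A: Mean rate = 56096.8 mm / 16696 years ≈ 3.360 mm/yr.
B's length ≈ 3.360 × 22042 = 74061.1 mm.

74061.1 mm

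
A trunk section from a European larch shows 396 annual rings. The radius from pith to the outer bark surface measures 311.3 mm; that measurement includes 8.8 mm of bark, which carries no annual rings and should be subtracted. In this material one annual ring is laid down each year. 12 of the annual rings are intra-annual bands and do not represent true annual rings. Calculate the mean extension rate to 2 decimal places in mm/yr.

0.79 mm/yr

Adjusted count: 396 − 12 = 384 annual rings.
Removing the 8.8 mm offcut leaves 311.3 − 8.8 = 302.5 mm.
302.5 mm over 384 years gives 302.5 / 384 ≈ 0.79 mm/yr.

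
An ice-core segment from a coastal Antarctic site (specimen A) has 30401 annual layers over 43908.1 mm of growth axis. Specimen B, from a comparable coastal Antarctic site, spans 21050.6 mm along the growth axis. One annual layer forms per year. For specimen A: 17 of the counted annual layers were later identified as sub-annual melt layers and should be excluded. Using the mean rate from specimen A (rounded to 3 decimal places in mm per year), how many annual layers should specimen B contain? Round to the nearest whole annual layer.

Specimen A: correcting the raw count gives 30401 − 17 = 30384 true annual layers.
A: Extension rate ≈ 43908.1 / 30384 = 1.445 mm/year.
For B, 21050.6 / 1.445 = 14567.89 years ≈ 14568 annual layers.

14568 annual layers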